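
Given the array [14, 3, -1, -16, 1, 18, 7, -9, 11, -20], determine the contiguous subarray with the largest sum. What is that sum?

Using Kadane's algorithm on [14, 3, -1, -16, 1, 18, 7, -9, 11, -20]:

Scanning through the array:
Position 1 (value 3): max_ending_here = 17, max_so_far = 17
Position 2 (value -1): max_ending_here = 16, max_so_far = 17
Position 3 (value -16): max_ending_here = 0, max_so_far = 17
Position 4 (value 1): max_ending_here = 1, max_so_far = 17
Position 5 (value 18): max_ending_here = 19, max_so_far = 19
Position 6 (value 7): max_ending_here = 26, max_so_far = 26
Position 7 (value -9): max_ending_here = 17, max_so_far = 26
Position 8 (value 11): max_ending_here = 28, max_so_far = 28
Position 9 (value -20): max_ending_here = 8, max_so_far = 28

Maximum subarray: [14, 3, -1, -16, 1, 18, 7, -9, 11]
Maximum sum: 28

The maximum subarray is [14, 3, -1, -16, 1, 18, 7, -9, 11] with sum 28. This subarray runs from index 0 to index 8.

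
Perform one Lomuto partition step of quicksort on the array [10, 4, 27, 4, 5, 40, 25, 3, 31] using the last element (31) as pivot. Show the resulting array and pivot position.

Lomuto partition with pivot = 31:

Initial array: [10, 4, 27, 4, 5, 40, 25, 3, 31]

arr[0]=10 <= 31: swap with position 0, array becomes [10, 4, 27, 4, 5, 40, 25, 3, 31]
arr[1]=4 <= 31: swap with position 1, array becomes [10, 4, 27, 4, 5, 40, 25, 3, 31]
arr[2]=27 <= 31: swap with position 2, array becomes [10, 4, 27, 4, 5, 40, 25, 3, 31]
arr[3]=4 <= 31: swap with position 3, array becomes [10, 4, 27, 4, 5, 40, 25, 3, 31]
arr[4]=5 <= 31: swap with position 4, array becomes [10, 4, 27, 4, 5, 40, 25, 3, 31]
arr[5]=40 > 31: no swap
arr[6]=25 <= 31: swap with position 5, array becomes [10, 4, 27, 4, 5, 25, 40, 3, 31]
arr[7]=3 <= 31: swap with position 6, array becomes [10, 4, 27, 4, 5, 25, 3, 40, 31]

Place pivot at position 7: [10, 4, 27, 4, 5, 25, 3, 31, 40]
Pivot position: 7

After partitioning with pivot 31, the array becomes [10, 4, 27, 4, 5, 25, 3, 31, 40]. The pivot is placed at index 7. All elements to the left of the pivot are <= 31, and all elements to the right are > 31.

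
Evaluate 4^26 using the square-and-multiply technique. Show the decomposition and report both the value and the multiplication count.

Computing 4^26 by squaring (build up from 4^1; each line after the first costs one multiplication):

4^1 = 4
4^2 = (4^1)^2 = 4^2 = 16
4^3 = 4 * 4^2 = 4 * 16 = 64
4^6 = (4^3)^2 = 64^2 = 4096
4^12 = (4^6)^2 = 4096^2 = 16777216
4^13 = 4 * 4^12 = 4 * 16777216 = 67108864
4^26 = (4^13)^2 = 67108864^2 = 4503599627370496

Result: 4503599627370496
Multiplications needed: 6 (6 lines after 4^1)

4^26 = 4503599627370496. Using exponentiation by squaring, this requires 6 multiplications. The key idea: if the exponent is even, square the half-power; if odd, multiply by the base once.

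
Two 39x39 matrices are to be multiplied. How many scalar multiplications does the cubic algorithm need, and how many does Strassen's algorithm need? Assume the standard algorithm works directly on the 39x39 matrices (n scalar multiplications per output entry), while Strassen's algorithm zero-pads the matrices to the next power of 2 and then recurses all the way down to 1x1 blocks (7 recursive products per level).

Matrix multiplication for 39x39 matrices:

Strassen's algorithm requires power-of-2 dimensions. Pad 39x39 to 64x64 (next power of 2).

Standard algorithm: 39^3 = 59319 multiplications
Strassen's algorithm: 7^(log2(64)) = 7^6 = 117649 multiplications
Difference: 59319 - 117649 = -58330 (Strassen uses MORE here due to padding overhead — for small or just-over-power-of-2 n, padding can outweigh the per-level savings)

Standard: 59319 multiplications (39^3). Strassen: 117649 multiplications (7^6, after padding to 64x64). Strassen reduces 8 recursive multiplications to 7 at each level.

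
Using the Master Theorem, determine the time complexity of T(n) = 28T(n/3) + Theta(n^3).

Master Theorem for T(n) = 28T(n/3) + O(n^3):

a = 28, b = 3, c = 3
log_b(a) = log_3(28) = 3.0331

Case 1: c = 3 < log_3(28) = 3.0331
T(n) = O(n^(log_3 28))

For T(n) = 28T(n/3) + O(n^3): log_3(28) = 3.0331. This is Case 1 of the Master Theorem (c < log_b(a), work dominated by leaves), giving O(n^(log_3 28)).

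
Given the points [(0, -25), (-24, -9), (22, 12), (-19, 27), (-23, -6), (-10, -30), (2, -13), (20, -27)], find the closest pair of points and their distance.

Computing all pairwise distances among 8 points:

d((0, -25), (-24, -9)) = 28.8444
d((0, -25), (22, 12)) = 43.0465
d((0, -25), (-19, 27)) = 55.3624
d((0, -25), (-23, -6)) = 29.8329
d((0, -25), (-10, -30)) = 11.1803
d((0, -25), (2, -13)) = 12.1655
d((0, -25), (20, -27)) = 20.0998
d((-24, -9), (22, 12)) = 50.5668
d((-24, -9), (-19, 27)) = 36.3456
d((-24, -9), (-23, -6)) = 3.1623 <-- minimum
d((-24, -9), (-10, -30)) = 25.2389
d((-24, -9), (2, -13)) = 26.3059
d((-24, -9), (20, -27)) = 47.5395
d((22, 12), (-19, 27)) = 43.6578
d((22, 12), (-23, -6)) = 48.4665
d((22, 12), (-10, -30)) = 52.8015
d((22, 12), (2, -13)) = 32.0156
d((22, 12), (20, -27)) = 39.0512
d((-19, 27), (-23, -6)) = 33.2415
d((-19, 27), (-10, -30)) = 57.7062
d((-19, 27), (2, -13)) = 45.1774
d((-19, 27), (20, -27)) = 66.6108
d((-23, -6), (-10, -30)) = 27.2947
d((-23, -6), (2, -13)) = 25.9615
d((-23, -6), (20, -27)) = 47.8539
d((-10, -30), (2, -13)) = 20.8087
d((-10, -30), (20, -27)) = 30.1496
d((2, -13), (20, -27)) = 22.8035

Closest pair: (-24, -9) and (-23, -6) with distance 3.1623

The closest pair is (-24, -9) and (-23, -6) with Euclidean distance 3.1623. For 8 points, brute-force pairwise comparison is shown above. For large n, the divide-and-conquer algorithm (sort by x, recurse on halves, check the dividing strip) achieves O(n log n).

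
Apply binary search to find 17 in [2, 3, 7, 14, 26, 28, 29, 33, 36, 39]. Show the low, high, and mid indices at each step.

Binary search for 17 in [2, 3, 7, 14, 26, 28, 29, 33, 36, 39]:

lo=0, hi=9, mid=4, arr[mid]=26 -> 26 > 17, search left half
lo=0, hi=3, mid=1, arr[mid]=3 -> 3 < 17, search right half
lo=2, hi=3, mid=2, arr[mid]=7 -> 7 < 17, search right half
lo=3, hi=3, mid=3, arr[mid]=14 -> 14 < 17, search right half
lo=4 > hi=3, target 17 not found

Binary search determines that 17 is not in the array after 4 comparisons. The search space was exhausted without finding the target.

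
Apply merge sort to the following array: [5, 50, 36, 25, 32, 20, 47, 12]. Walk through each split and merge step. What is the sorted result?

Merge sort trace:

Split: [5, 50, 36, 25, 32, 20, 47, 12] -> [5, 50, 36, 25] and [32, 20, 47, 12]
  Split: [5, 50, 36, 25] -> [5, 50] and [36, 25]
    Split: [5, 50] -> [5] and [50]
    Merge: [5] + [50] -> [5, 50]
    Split: [36, 25] -> [36] and [25]
    Merge: [36] + [25] -> [25, 36]
  Merge: [5, 50] + [25, 36] -> [5, 25, 36, 50]
  Split: [32, 20, 47, 12] -> [32, 20] and [47, 12]
    Split: [32, 20] -> [32] and [20]
    Merge: [32] + [20] -> [20, 32]
    Split: [47, 12] -> [47] and [12]
    Merge: [47] + [12] -> [12, 47]
  Merge: [20, 32] + [12, 47] -> [12, 20, 32, 47]
Merge: [5, 25, 36, 50] + [12, 20, 32, 47] -> [5, 12, 20, 25, 32, 36, 47, 50]

Final sorted array: [5, 12, 20, 25, 32, 36, 47, 50]

The merge sort proceeds by recursively splitting the array and merging sorted halves.
After all merges, the sorted array is [5, 12, 20, 25, 32, 36, 47, 50].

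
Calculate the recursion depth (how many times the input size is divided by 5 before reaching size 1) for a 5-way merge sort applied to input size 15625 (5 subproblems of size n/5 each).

For divide and conquer with division factor 5:

Problem sizes at each level:
Level 0: 15625
Level 1: 3125
Level 2: 625
Level 3: 125
Level 4: 25
Level 5: 5
Level 6: 1

The root is level 0 and the size-1 base case is level 6 (the tree spans levels 0 through 6, i.e. 7 levels counting the root), so the depth is the number of divisions: log_5(15625) = 6

The recursion tree depth is log_5(15625) = 6. At each level, the problem size is divided by 5, so it takes 6 divisions to reduce to a base case of size 1. The algorithm makes 5 recursive calls at each level.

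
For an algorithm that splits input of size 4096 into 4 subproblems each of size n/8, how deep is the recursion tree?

For divide and conquer with division factor 8:

Problem sizes at each level:
Level 0: 4096
Level 1: 512
Level 2: 64
Level 3: 8
Level 4: 1

The root is level 0 and the size-1 base case is level 4 (the tree spans levels 0 through 4, i.e. 5 levels counting the root), so the depth is the number of divisions: log_8(4096) = 4

The recursion tree depth is log_8(4096) = 4. At each level, the problem size is divided by 8, so it takes 4 divisions to reduce to a base case of size 1. The algorithm makes 4 recursive calls at each level.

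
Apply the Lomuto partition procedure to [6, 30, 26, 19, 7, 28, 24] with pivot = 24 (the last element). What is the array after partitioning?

Lomuto partition with pivot = 24:

Initial array: [6, 30, 26, 19, 7, 28, 24]

arr[0]=6 <= 24: swap with position 0, array becomes [6, 30, 26, 19, 7, 28, 24]
arr[1]=30 > 24: no swap
arr[2]=26 > 24: no swap
arr[3]=19 <= 24: swap with position 1, array becomes [6, 19, 26, 30, 7, 28, 24]
arr[4]=7 <= 24: swap with position 2, array becomes [6, 19, 7, 30, 26, 28, 24]
arr[5]=28 > 24: no swap

Place pivot at position 3: [6, 19, 7, 24, 26, 28, 30]
Pivot position: 3

After partitioning with pivot 24, the array becomes [6, 19, 7, 24, 26, 28, 30]. The pivot is placed at index 3. All elements to the left of the pivot are <= 24, and all elements to the right are > 24.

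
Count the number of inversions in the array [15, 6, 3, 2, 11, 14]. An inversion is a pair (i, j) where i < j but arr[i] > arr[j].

Finding inversions in [15, 6, 3, 2, 11, 14]:

(0, 1): arr[0]=15 > arr[1]=6
(0, 2): arr[0]=15 > arr[2]=3
(0, 3): arr[0]=15 > arr[3]=2
(0, 4): arr[0]=15 > arr[4]=11
(0, 5): arr[0]=15 > arr[5]=14
(1, 2): arr[1]=6 > arr[2]=3
(1, 3): arr[1]=6 > arr[3]=2
(2, 3): arr[2]=3 > arr[3]=2

Total inversions: 8

The array has 8 inversion(s): (0,1), (0,2), (0,3), (0,4), (0,5), (1,2), (1,3), (2,3). Each pair (i,j) satisfies i < j and arr[i] > arr[j].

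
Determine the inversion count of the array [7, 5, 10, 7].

Finding inversions in [7, 5, 10, 7]:

(0, 1): arr[0]=7 > arr[1]=5
(2, 3): arr[2]=10 > arr[3]=7

Total inversions: 2

The array has 2 inversion(s): (0,1), (2,3). Each pair (i,j) satisfies i < j and arr[i] > arr[j].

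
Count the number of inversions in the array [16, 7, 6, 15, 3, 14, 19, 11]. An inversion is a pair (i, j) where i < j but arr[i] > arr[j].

Finding inversions in [16, 7, 6, 15, 3, 14, 19, 11]:

(0, 1): arr[0]=16 > arr[1]=7
(0, 2): arr[0]=16 > arr[2]=6
(0, 3): arr[0]=16 > arr[3]=15
(0, 4): arr[0]=16 > arr[4]=3
(0, 5): arr[0]=16 > arr[5]=14
(0, 7): arr[0]=16 > arr[7]=11
(1, 2): arr[1]=7 > arr[2]=6
(1, 4): arr[1]=7 > arr[4]=3
(2, 4): arr[2]=6 > arr[4]=3
(3, 4): arr[3]=15 > arr[4]=3
(3, 5): arr[3]=15 > arr[5]=14
(3, 7): arr[3]=15 > arr[7]=11
(5, 7): arr[5]=14 > arr[7]=11
(6, 7): arr[6]=19 > arr[7]=11

Total inversions: 14

The array has 14 inversion(s): (0,1), (0,2), (0,3), (0,4), (0,5), (0,7), (1,2), (1,4), (2,4), (3,4), (3,5), (3,7), (5,7), (6,7). Each pair (i,j) satisfies i < j and arr[i] > arr[j].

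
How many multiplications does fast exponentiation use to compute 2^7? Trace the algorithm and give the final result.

Computing 2^7 by squaring (build up from 2^1; each line after the first costs one multiplication):

2^1 = 2
2^2 = (2^1)^2 = 2^2 = 4
2^3 = 2 * 2^2 = 2 * 4 = 8
2^6 = (2^3)^2 = 8^2 = 64
2^7 = 2 * 2^6 = 2 * 64 = 128

Result: 128
Multiplications needed: 4 (4 lines after 2^1)

2^7 = 128. Using exponentiation by squaring, this requires 4 multiplications. The key idea: if the exponent is even, square the half-power; if odd, multiply by the base once.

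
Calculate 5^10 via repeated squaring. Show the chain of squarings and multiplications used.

Computing 5^10 by squaring (build up from 5^1; each line after the first costs one multiplication):

5^1 = 5
5^2 = (5^1)^2 = 5^2 = 25
5^4 = (5^2)^2 = 25^2 = 625
5^5 = 5 * 5^4 = 5 * 625 = 3125
5^10 = (5^5)^2 = 3125^2 = 9765625

Result: 9765625
Multiplications needed: 4 (4 lines after 5^1)

5^10 = 9765625. Using exponentiation by squaring, this requires 4 multiplications. The key idea: if the exponent is even, square the half-power; if odd, multiply by the base once.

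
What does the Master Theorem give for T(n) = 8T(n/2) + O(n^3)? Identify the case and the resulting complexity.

Master Theorem for T(n) = 8T(n/2) + O(n^3):

a = 8, b = 2, c = 3
log_b(a) = log_2(8) = 3.0000

Case 2: c = 3 = log_2(8) = 3.0000
T(n) = O(n^3 log n) = O(n^3 log n)

For T(n) = 8T(n/2) + O(n^3): log_2(8) = 3.0000. This is Case 2 of the Master Theorem (c = log_b(a), equal work at all levels), giving O(n^3 log n).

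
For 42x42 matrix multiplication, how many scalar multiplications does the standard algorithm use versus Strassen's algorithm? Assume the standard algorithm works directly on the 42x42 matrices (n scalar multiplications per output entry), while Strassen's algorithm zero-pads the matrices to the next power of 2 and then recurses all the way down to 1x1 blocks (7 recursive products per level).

Matrix multiplication for 42x42 matrices:

Strassen's algorithm requires power-of-2 dimensions. Pad 42x42 to 64x64 (next power of 2).

Standard algorithm: 42^3 = 74088 multiplications
Strassen's algorithm: 7^(log2(64)) = 7^6 = 117649 multiplications
Difference: 74088 - 117649 = -43561 (Strassen uses MORE here due to padding overhead — for small or just-over-power-of-2 n, padding can outweigh the per-level savings)

Standard: 74088 multiplications (42^3). Strassen: 117649 multiplications (7^6, after padding to 64x64). Strassen reduces 8 recursive multiplications to 7 at each level.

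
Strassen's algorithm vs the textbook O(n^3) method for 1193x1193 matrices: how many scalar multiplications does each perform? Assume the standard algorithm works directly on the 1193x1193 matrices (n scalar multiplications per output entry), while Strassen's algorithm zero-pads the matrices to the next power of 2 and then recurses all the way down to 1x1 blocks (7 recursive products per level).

Matrix multiplication for 1193x1193 matrices:

Strassen's algorithm requires power-of-2 dimensions. Pad 1193x1193 to 2048x2048 (next power of 2).

Standard algorithm: 1193^3 = 1697936057 multiplications
Strassen's algorithm: 7^(log2(2048)) = 7^11 = 1977326743 multiplications
Difference: 1697936057 - 1977326743 = -279390686 (Strassen uses MORE here due to padding overhead — for small or just-over-power-of-2 n, padding can outweigh the per-level savings)

Standard: 1697936057 multiplications (1193^3). Strassen: 1977326743 multiplications (7^11, after padding to 2048x2048). Strassen reduces 8 recursive multiplications to 7 at each level.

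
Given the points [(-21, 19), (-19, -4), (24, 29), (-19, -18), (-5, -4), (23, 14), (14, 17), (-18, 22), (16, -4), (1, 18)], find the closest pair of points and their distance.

Computing all pairwise distances among 10 points:

d((-21, 19), (-19, -4)) = 23.0868
d((-21, 19), (24, 29)) = 46.0977
d((-21, 19), (-19, -18)) = 37.054
d((-21, 19), (-5, -4)) = 28.0179
d((-21, 19), (23, 14)) = 44.2832
d((-21, 19), (14, 17)) = 35.0571
d((-21, 19), (-18, 22)) = 4.2426 <-- minimum
d((-21, 19), (16, -4)) = 43.566
d((-21, 19), (1, 18)) = 22.0227
d((-19, -4), (24, 29)) = 54.2033
d((-19, -4), (-19, -18)) = 14.0
d((-19, -4), (-5, -4)) = 14.0
d((-19, -4), (23, 14)) = 45.6946
d((-19, -4), (14, 17)) = 39.1152
d((-19, -4), (-18, 22)) = 26.0192
d((-19, -4), (16, -4)) = 35.0
d((-19, -4), (1, 18)) = 29.7321
d((24, 29), (-19, -18)) = 63.7024
d((24, 29), (-5, -4)) = 43.9318
d((24, 29), (23, 14)) = 15.0333
d((24, 29), (14, 17)) = 15.6205
d((24, 29), (-18, 22)) = 42.5793
d((24, 29), (16, -4)) = 33.9559
d((24, 29), (1, 18)) = 25.4951
d((-19, -18), (-5, -4)) = 19.799
d((-19, -18), (23, 14)) = 52.8015
d((-19, -18), (14, 17)) = 48.1041
d((-19, -18), (-18, 22)) = 40.0125
d((-19, -18), (16, -4)) = 37.6962
d((-19, -18), (1, 18)) = 41.1825
d((-5, -4), (23, 14)) = 33.2866
d((-5, -4), (14, 17)) = 28.3196
d((-5, -4), (-18, 22)) = 29.0689
d((-5, -4), (16, -4)) = 21.0
d((-5, -4), (1, 18)) = 22.8035
d((23, 14), (14, 17)) = 9.4868
d((23, 14), (-18, 22)) = 41.7732
d((23, 14), (16, -4)) = 19.3132
d((23, 14), (1, 18)) = 22.3607
d((14, 17), (-18, 22)) = 32.3883
d((14, 17), (16, -4)) = 21.095
d((14, 17), (1, 18)) = 13.0384
d((-18, 22), (16, -4)) = 42.8019
d((-18, 22), (1, 18)) = 19.4165
d((16, -4), (1, 18)) = 26.6271

Closest pair: (-21, 19) and (-18, 22) with distance 4.2426

The closest pair is (-21, 19) and (-18, 22) with Euclidean distance 4.2426. For 10 points, brute-force pairwise comparison is shown above. For large n, the divide-and-conquer algorithm (sort by x, recurse on halves, check the dividing strip) achieves O(n log n).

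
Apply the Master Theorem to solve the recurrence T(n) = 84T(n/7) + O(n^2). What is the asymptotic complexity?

Master Theorem for T(n) = 84T(n/7) + O(n^2):

a = 84, b = 7, c = 2
log_b(a) = log_7(84) = 2.2770

Case 1: c = 2 < log_7(84) = 2.2770
T(n) = O(n^(log_7 84))

For T(n) = 84T(n/7) + O(n^2): log_7(84) = 2.2770. This is Case 1 of the Master Theorem (c < log_b(a), work dominated by leaves), giving O(n^(log_7 84)).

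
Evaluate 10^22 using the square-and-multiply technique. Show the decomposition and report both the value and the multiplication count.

Computing 10^22 by squaring (build up from 10^1; each line after the first costs one multiplication):

10^1 = 10
10^2 = (10^1)^2 = 10^2 = 100
10^4 = (10^2)^2 = 100^2 = 10000
10^5 = 10 * 10^4 = 10 * 10000 = 100000
10^10 = (10^5)^2 = 100000^2 = 10000000000
10^11 = 10 * 10^10 = 10 * 10000000000 = 100000000000
10^22 = (10^11)^2 = 100000000000^2 = 10000000000000000000000

Result: 10000000000000000000000
Multiplications needed: 6 (6 lines after 10^1)

10^22 = 10000000000000000000000. Using exponentiation by squaring, this requires 6 multiplications. The key idea: if the exponent is even, square the half-power; if odd, multiply by the base once.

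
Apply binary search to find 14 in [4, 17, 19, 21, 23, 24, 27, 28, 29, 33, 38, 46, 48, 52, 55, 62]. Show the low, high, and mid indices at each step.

Binary search for 14 in [4, 17, 19, 21, 23, 24, 27, 28, 29, 33, 38, 46, 48, 52, 55, 62]:

lo=0, hi=15, mid=7, arr[mid]=28 -> 28 > 14, search left half
lo=0, hi=6, mid=3, arr[mid]=21 -> 21 > 14, search left half
lo=0, hi=2, mid=1, arr[mid]=17 -> 17 > 14, search left half
lo=0, hi=0, mid=0, arr[mid]=4 -> 4 < 14, search right half
lo=1 > hi=0, target 14 not found

Binary search determines that 14 is not in the array after 4 comparisons. The search space was exhausted without finding the target.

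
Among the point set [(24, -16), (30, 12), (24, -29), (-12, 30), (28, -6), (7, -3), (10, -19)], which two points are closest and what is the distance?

Computing all pairwise distances among 7 points:

d((24, -16), (30, 12)) = 28.6356
d((24, -16), (24, -29)) = 13.0
d((24, -16), (-12, 30)) = 58.4123
d((24, -16), (28, -6)) = 10.7703 <-- minimum
d((24, -16), (7, -3)) = 21.4009
d((24, -16), (10, -19)) = 14.3178
d((30, 12), (24, -29)) = 41.4367
d((30, 12), (-12, 30)) = 45.6946
d((30, 12), (28, -6)) = 18.1108
d((30, 12), (7, -3)) = 27.4591
d((30, 12), (10, -19)) = 36.8917
d((24, -29), (-12, 30)) = 69.1158
d((24, -29), (28, -6)) = 23.3452
d((24, -29), (7, -3)) = 31.0644
d((24, -29), (10, -19)) = 17.2047
d((-12, 30), (28, -6)) = 53.8145
d((-12, 30), (7, -3)) = 38.0789
d((-12, 30), (10, -19)) = 53.7122
d((28, -6), (7, -3)) = 21.2132
d((28, -6), (10, -19)) = 22.2036
d((7, -3), (10, -19)) = 16.2788

Closest pair: (24, -16) and (28, -6) with distance 10.7703

The closest pair is (24, -16) and (28, -6) with Euclidean distance 10.7703. For 7 points, brute-force pairwise comparison is shown above. For large n, the divide-and-conquer algorithm (sort by x, recurse on halves, check the dividing strip) achieves O(n log n).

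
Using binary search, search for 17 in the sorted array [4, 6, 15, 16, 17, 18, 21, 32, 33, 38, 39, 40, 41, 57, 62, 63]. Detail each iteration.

Binary search for 17 in [4, 6, 15, 16, 17, 18, 21, 32, 33, 38, 39, 40, 41, 57, 62, 63]:

lo=0, hi=15, mid=7, arr[mid]=32 -> 32 > 17, search left half
lo=0, hi=6, mid=3, arr[mid]=16 -> 16 < 17, search right half
lo=4, hi=6, mid=5, arr[mid]=18 -> 18 > 17, search left half
lo=4, hi=4, mid=4, arr[mid]=17 -> Found target at index 4!

Binary search finds 17 at index 4 after 4 comparisons. The search repeatedly halves the search space by comparing with the middle element.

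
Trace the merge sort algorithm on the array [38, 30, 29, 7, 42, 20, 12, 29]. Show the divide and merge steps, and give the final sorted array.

Merge sort trace:

Split: [38, 30, 29, 7, 42, 20, 12, 29] -> [38, 30, 29, 7] and [42, 20, 12, 29]
  Split: [38, 30, 29, 7] -> [38, 30] and [29, 7]
    Split: [38, 30] -> [38] and [30]
    Merge: [38] + [30] -> [30, 38]
    Split: [29, 7] -> [29] and [7]
    Merge: [29] + [7] -> [7, 29]
  Merge: [30, 38] + [7, 29] -> [7, 29, 30, 38]
  Split: [42, 20, 12, 29] -> [42, 20] and [12, 29]
    Split: [42, 20] -> [42] and [20]
    Merge: [42] + [20] -> [20, 42]
    Split: [12, 29] -> [12] and [29]
    Merge: [12] + [29] -> [12, 29]
  Merge: [20, 42] + [12, 29] -> [12, 20, 29, 42]
Merge: [7, 29, 30, 38] + [12, 20, 29, 42] -> [7, 12, 20, 29, 29, 30, 38, 42]

Final sorted array: [7, 12, 20, 29, 29, 30, 38, 42]

The merge sort proceeds by recursively splitting the array and merging sorted halves.
After all merges, the sorted array is [7, 12, 20, 29, 29, 30, 38, 42].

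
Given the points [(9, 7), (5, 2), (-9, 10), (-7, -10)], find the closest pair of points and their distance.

Computing all pairwise distances among 4 points:

d((9, 7), (5, 2)) = 6.4031 <-- minimum
d((9, 7), (-9, 10)) = 18.2483
d((9, 7), (-7, -10)) = 23.3452
d((5, 2), (-9, 10)) = 16.1245
d((5, 2), (-7, -10)) = 16.9706
d((-9, 10), (-7, -10)) = 20.0998

Closest pair: (9, 7) and (5, 2) with distance 6.4031

The closest pair is (9, 7) and (5, 2) with Euclidean distance 6.4031. For 4 points, brute-force pairwise comparison is shown above. For large n, the divide-and-conquer algorithm (sort by x, recurse on halves, check the dividing strip) achieves O(n log n).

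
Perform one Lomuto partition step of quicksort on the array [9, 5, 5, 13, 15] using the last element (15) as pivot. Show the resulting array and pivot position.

Lomuto partition with pivot = 15:

Initial array: [9, 5, 5, 13, 15]

arr[0]=9 <= 15: swap with position 0, array becomes [9, 5, 5, 13, 15]
arr[1]=5 <= 15: swap with position 1, array becomes [9, 5, 5, 13, 15]
arr[2]=5 <= 15: swap with position 2, array becomes [9, 5, 5, 13, 15]
arr[3]=13 <= 15: swap with position 3, array becomes [9, 5, 5, 13, 15]

Place pivot at position 4: [9, 5, 5, 13, 15]
Pivot position: 4

After partitioning with pivot 15, the array becomes [9, 5, 5, 13, 15]. The pivot is placed at index 4. All elements to the left of the pivot are <= 15, and all elements to the right are > 15.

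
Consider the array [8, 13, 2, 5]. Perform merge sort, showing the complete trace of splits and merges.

Merge sort trace:

Split: [8, 13, 2, 5] -> [8, 13] and [2, 5]
  Split: [8, 13] -> [8] and [13]
  Merge: [8] + [13] -> [8, 13]
  Split: [2, 5] -> [2] and [5]
  Merge: [2] + [5] -> [2, 5]
Merge: [8, 13] + [2, 5] -> [2, 5, 8, 13]

Final sorted array: [2, 5, 8, 13]

The merge sort proceeds by recursively splitting the array and merging sorted halves.
After all merges, the sorted array is [2, 5, 8, 13].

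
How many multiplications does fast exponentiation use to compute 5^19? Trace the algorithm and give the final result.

Computing 5^19 by squaring (build up from 5^1; each line after the first costs one multiplication):

5^1 = 5
5^2 = (5^1)^2 = 5^2 = 25
5^4 = (5^2)^2 = 25^2 = 625
5^8 = (5^4)^2 = 625^2 = 390625
5^9 = 5 * 5^8 = 5 * 390625 = 1953125
5^18 = (5^9)^2 = 1953125^2 = 3814697265625
5^19 = 5 * 5^18 = 5 * 3814697265625 = 19073486328125

Result: 19073486328125
Multiplications needed: 6 (6 lines after 5^1)

5^19 = 19073486328125. Using exponentiation by squaring, this requires 6 multiplications. The key idea: if the exponent is even, square the half-power; if odd, multiply by the base once.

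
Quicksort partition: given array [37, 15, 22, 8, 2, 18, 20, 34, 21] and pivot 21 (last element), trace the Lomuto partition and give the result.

Lomuto partition with pivot = 21:

Initial array: [37, 15, 22, 8, 2, 18, 20, 34, 21]

arr[0]=37 > 21: no swap
arr[1]=15 <= 21: swap with position 0, array becomes [15, 37, 22, 8, 2, 18, 20, 34, 21]
arr[2]=22 > 21: no swap
arr[3]=8 <= 21: swap with position 1, array becomes [15, 8, 22, 37, 2, 18, 20, 34, 21]
arr[4]=2 <= 21: swap with position 2, array becomes [15, 8, 2, 37, 22, 18, 20, 34, 21]
arr[5]=18 <= 21: swap with position 3, array becomes [15, 8, 2, 18, 22, 37, 20, 34, 21]
arr[6]=20 <= 21: swap with position 4, array becomes [15, 8, 2, 18, 20, 37, 22, 34, 21]
arr[7]=34 > 21: no swap

Place pivot at position 5: [15, 8, 2, 18, 20, 21, 22, 34, 37]
Pivot position: 5

After partitioning with pivot 21, the array becomes [15, 8, 2, 18, 20, 21, 22, 34, 37]. The pivot is placed at index 5. All elements to the left of the pivot are <= 21, and all elements to the right are > 21.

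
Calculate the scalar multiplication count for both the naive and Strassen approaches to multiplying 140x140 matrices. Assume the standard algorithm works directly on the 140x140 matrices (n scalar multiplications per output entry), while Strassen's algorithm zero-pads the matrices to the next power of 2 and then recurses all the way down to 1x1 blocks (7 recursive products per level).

Matrix multiplication for 140x140 matrices:

Strassen's algorithm requires power-of-2 dimensions. Pad 140x140 to 256x256 (next power of 2).

Standard algorithm: 140^3 = 2744000 multiplications
Strassen's algorithm: 7^(log2(256)) = 7^8 = 5764801 multiplications
Difference: 2744000 - 5764801 = -3020801 (Strassen uses MORE here due to padding overhead — for small or just-over-power-of-2 n, padding can outweigh the per-level savings)

Standard: 2744000 multiplications (140^3). Strassen: 5764801 multiplications (7^8, after padding to 256x256). Strassen reduces 8 recursive multiplications to 7 at each level.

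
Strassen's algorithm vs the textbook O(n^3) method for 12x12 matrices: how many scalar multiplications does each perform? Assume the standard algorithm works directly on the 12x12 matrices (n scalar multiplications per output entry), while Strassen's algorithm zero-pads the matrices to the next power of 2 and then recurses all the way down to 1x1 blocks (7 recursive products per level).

Matrix multiplication for 12x12 matrices:

Strassen's algorithm requires power-of-2 dimensions. Pad 12x12 to 16x16 (next power of 2).

Standard algorithm: 12^3 = 1728 multiplications
Strassen's algorithm: 7^(log2(16)) = 7^4 = 2401 multiplications
Difference: 1728 - 2401 = -673 (Strassen uses MORE here due to padding overhead — for small or just-over-power-of-2 n, padding can outweigh the per-level savings)

Standard: 1728 multiplications (12^3). Strassen: 2401 multiplications (7^4, after padding to 16x16). Strassen reduces 8 recursive multiplications to 7 at each level.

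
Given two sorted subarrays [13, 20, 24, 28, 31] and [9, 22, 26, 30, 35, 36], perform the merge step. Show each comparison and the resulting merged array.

Merging process:

Compare 13 vs 9: take 9 from right. Merged: [9]
Compare 13 vs 22: take 13 from left. Merged: [9, 13]
Compare 20 vs 22: take 20 from left. Merged: [9, 13, 20]
Compare 24 vs 22: take 22 from right. Merged: [9, 13, 20, 22]
Compare 24 vs 26: take 24 from left. Merged: [9, 13, 20, 22, 24]
Compare 28 vs 26: take 26 from right. Merged: [9, 13, 20, 22, 24, 26]
Compare 28 vs 30: take 28 from left. Merged: [9, 13, 20, 22, 24, 26, 28]
Compare 31 vs 30: take 30 from right. Merged: [9, 13, 20, 22, 24, 26, 28, 30]
Compare 31 vs 35: take 31 from left. Merged: [9, 13, 20, 22, 24, 26, 28, 30, 31]
Append remaining from right: [35, 36]. Merged: [9, 13, 20, 22, 24, 26, 28, 30, 31, 35, 36]

Final merged array: [9, 13, 20, 22, 24, 26, 28, 30, 31, 35, 36]
Total comparisons: 9

The merged array is [9, 13, 20, 22, 24, 26, 28, 30, 31, 35, 36], requiring 9 comparisons. The merge step runs in O(n) time where n is the total number of elements.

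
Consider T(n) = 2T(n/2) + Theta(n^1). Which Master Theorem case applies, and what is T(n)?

Master Theorem for T(n) = 2T(n/2) + O(n^1):

a = 2, b = 2, c = 1
log_b(a) = log_2(2) = 1.0000

Case 2: c = 1 = log_2(2) = 1.0000
T(n) = O(n^1 log n) = O(n log n)

For T(n) = 2T(n/2) + O(n^1): log_2(2) = 1.0000. This is Case 2 of the Master Theorem (c = log_b(a), equal work at all levels), giving O(n log n).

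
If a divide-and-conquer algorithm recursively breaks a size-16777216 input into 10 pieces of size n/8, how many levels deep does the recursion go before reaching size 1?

For divide and conquer with division factor 8:

Problem sizes at each level:
Level 0: 16777216
Level 1: 2097152
Level 2: 262144
Level 3: 32768
Level 4: 4096
Level 5: 512
Level 6: 64
Level 7: 8
Level 8: 1

The root is level 0 and the size-1 base case is level 8 (the tree spans levels 0 through 8, i.e. 9 levels counting the root), so the depth is the number of divisions: log_8(16777216) = 8

The recursion tree depth is log_8(16777216) = 8. At each level, the problem size is divided by 8, so it takes 8 divisions to reduce to a base case of size 1. The algorithm makes 10 recursive calls at each level.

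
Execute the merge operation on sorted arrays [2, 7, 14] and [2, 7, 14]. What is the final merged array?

Merging process:

Compare 2 vs 2: take 2 from left. Merged: [2]
Compare 7 vs 2: take 2 from right. Merged: [2, 2]
Compare 7 vs 7: take 7 from left. Merged: [2, 2, 7]
Compare 14 vs 7: take 7 from right. Merged: [2, 2, 7, 7]
Compare 14 vs 14: take 14 from left. Merged: [2, 2, 7, 7, 14]
Append remaining from right: [14]. Merged: [2, 2, 7, 7, 14, 14]

Final merged array: [2, 2, 7, 7, 14, 14]
Total comparisons: 5

The merged array is [2, 2, 7, 7, 14, 14], requiring 5 comparisons. The merge step runs in O(n) time where n is the total number of elements.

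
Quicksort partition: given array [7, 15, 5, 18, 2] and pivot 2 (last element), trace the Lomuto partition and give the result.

Lomuto partition with pivot = 2:

Initial array: [7, 15, 5, 18, 2]

arr[0]=7 > 2: no swap
arr[1]=15 > 2: no swap
arr[2]=5 > 2: no swap
arr[3]=18 > 2: no swap

Place pivot at position 0: [2, 15, 5, 18, 7]
Pivot position: 0

After partitioning with pivot 2, the array becomes [2, 15, 5, 18, 7]. The pivot is placed at index 0. All elements to the left of the pivot are <= 2, and all elements to the right are > 2.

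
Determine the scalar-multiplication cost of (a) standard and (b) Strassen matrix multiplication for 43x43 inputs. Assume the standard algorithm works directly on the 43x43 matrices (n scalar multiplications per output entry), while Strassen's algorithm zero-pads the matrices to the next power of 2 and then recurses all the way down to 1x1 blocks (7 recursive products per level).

Matrix multiplication for 43x43 matrices:

Strassen's algorithm requires power-of-2 dimensions. Pad 43x43 to 64x64 (next power of 2).

Standard algorithm: 43^3 = 79507 multiplications
Strassen's algorithm: 7^(log2(64)) = 7^6 = 117649 multiplications
Difference: 79507 - 117649 = -38142 (Strassen uses MORE here due to padding overhead — for small or just-over-power-of-2 n, padding can outweigh the per-level savings)

Standard: 79507 multiplications (43^3). Strassen: 117649 multiplications (7^6, after padding to 64x64). Strassen reduces 8 recursive multiplications to 7 at each level.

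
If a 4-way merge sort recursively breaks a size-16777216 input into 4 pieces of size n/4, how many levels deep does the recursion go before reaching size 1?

For divide and conquer with division factor 4:

Problem sizes at each level:
Level 0: 16777216
Level 1: 4194304
Level 2: 1048576
Level 3: 262144
Level 4: 65536
Level 5: 16384
Level 6: 4096
Level 7: 1024
Level 8: 256
Level 9: 64
Level 10: 16
Level 11: 4
Level 12: 1

The root is level 0 and the size-1 base case is level 12 (the tree spans levels 0 through 12, i.e. 13 levels counting the root), so the depth is the number of divisions: log_4(16777216) = 12

The recursion tree depth is log_4(16777216) = 12. At each level, the problem size is divided by 4, so it takes 12 divisions to reduce to a base case of size 1. The algorithm makes 4 recursive calls at each level.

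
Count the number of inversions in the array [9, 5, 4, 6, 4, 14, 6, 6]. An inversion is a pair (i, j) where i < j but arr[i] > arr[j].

Finding inversions in [9, 5, 4, 6, 4, 14, 6, 6]:

(0, 1): arr[0]=9 > arr[1]=5
(0, 2): arr[0]=9 > arr[2]=4
(0, 3): arr[0]=9 > arr[3]=6
(0, 4): arr[0]=9 > arr[4]=4
(0, 6): arr[0]=9 > arr[6]=6
(0, 7): arr[0]=9 > arr[7]=6
(1, 2): arr[1]=5 > arr[2]=4
(1, 4): arr[1]=5 > arr[4]=4
(3, 4): arr[3]=6 > arr[4]=4
(5, 6): arr[5]=14 > arr[6]=6
(5, 7): arr[5]=14 > arr[7]=6

Total inversions: 11

The array has 11 inversion(s): (0,1), (0,2), (0,3), (0,4), (0,6), (0,7), (1,2), (1,4), (3,4), (5,6), (5,7). Each pair (i,j) satisfies i < j and arr[i] > arr[j].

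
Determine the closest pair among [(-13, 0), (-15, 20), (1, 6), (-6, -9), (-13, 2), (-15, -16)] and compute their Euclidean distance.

Computing all pairwise distances among 6 points:

d((-13, 0), (-15, 20)) = 20.0998
d((-13, 0), (1, 6)) = 15.2315
d((-13, 0), (-6, -9)) = 11.4018
d((-13, 0), (-13, 2)) = 2.0 <-- minimum
d((-13, 0), (-15, -16)) = 16.1245
d((-15, 20), (1, 6)) = 21.2603
d((-15, 20), (-6, -9)) = 30.3645
d((-15, 20), (-13, 2)) = 18.1108
d((-15, 20), (-15, -16)) = 36.0
d((1, 6), (-6, -9)) = 16.5529
d((1, 6), (-13, 2)) = 14.5602
d((1, 6), (-15, -16)) = 27.2029
d((-6, -9), (-13, 2)) = 13.0384
d((-6, -9), (-15, -16)) = 11.4018
d((-13, 2), (-15, -16)) = 18.1108

Closest pair: (-13, 0) and (-13, 2) with distance 2.0

The closest pair is (-13, 0) and (-13, 2) with Euclidean distance 2.0. For 6 points, brute-force pairwise comparison is shown above. For large n, the divide-and-conquer algorithm (sort by x, recurse on halves, check the dividing strip) achieves O(n log n).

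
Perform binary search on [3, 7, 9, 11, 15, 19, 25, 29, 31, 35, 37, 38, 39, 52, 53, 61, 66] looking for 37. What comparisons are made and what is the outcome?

Binary search for 37 in [3, 7, 9, 11, 15, 19, 25, 29, 31, 35, 37, 38, 39, 52, 53, 61, 66]:

lo=0, hi=16, mid=8, arr[mid]=31 -> 31 < 37, search right half
lo=9, hi=16, mid=12, arr[mid]=39 -> 39 > 37, search left half
lo=9, hi=11, mid=10, arr[mid]=37 -> Found target at index 10!

Binary search finds 37 at index 10 after 3 comparisons. The search repeatedly halves the search space by comparing with the middle element.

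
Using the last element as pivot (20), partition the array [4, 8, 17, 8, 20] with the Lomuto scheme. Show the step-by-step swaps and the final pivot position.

Lomuto partition with pivot = 20:

Initial array: [4, 8, 17, 8, 20]

arr[0]=4 <= 20: swap with position 0, array becomes [4, 8, 17, 8, 20]
arr[1]=8 <= 20: swap with position 1, array becomes [4, 8, 17, 8, 20]
arr[2]=17 <= 20: swap with position 2, array becomes [4, 8, 17, 8, 20]
arr[3]=8 <= 20: swap with position 3, array becomes [4, 8, 17, 8, 20]

Place pivot at position 4: [4, 8, 17, 8, 20]
Pivot position: 4

After partitioning with pivot 20, the array becomes [4, 8, 17, 8, 20]. The pivot is placed at index 4. All elements to the left of the pivot are <= 20, and all elements to the right are > 20.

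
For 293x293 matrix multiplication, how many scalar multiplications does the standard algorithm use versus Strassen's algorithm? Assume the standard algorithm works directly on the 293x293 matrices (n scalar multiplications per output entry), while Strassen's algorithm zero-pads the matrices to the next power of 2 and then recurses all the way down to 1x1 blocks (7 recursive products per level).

Matrix multiplication for 293x293 matrices:

Strassen's algorithm requires power-of-2 dimensions. Pad 293x293 to 512x512 (next power of 2).

Standard algorithm: 293^3 = 25153757 multiplications
Strassen's algorithm: 7^(log2(512)) = 7^9 = 40353607 multiplications
Difference: 25153757 - 40353607 = -15199850 (Strassen uses MORE here due to padding overhead — for small or just-over-power-of-2 n, padding can outweigh the per-level savings)

Standard: 25153757 multiplications (293^3). Strassen: 40353607 multiplications (7^9, after padding to 512x512). Strassen reduces 8 recursive multiplications to 7 at each level.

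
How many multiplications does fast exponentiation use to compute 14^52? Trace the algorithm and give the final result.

Computing 14^52 by squaring (build up from 14^1; each line after the first costs one multiplication):

14^1 = 14
14^2 = (14^1)^2 = 14^2 = 196
14^3 = 14 * 14^2 = 14 * 196 = 2744
14^6 = (14^3)^2 = 2744^2 = 7529536
14^12 = (14^6)^2 = 7529536^2 = 56693912375296
14^13 = 14 * 14^12 = 14 * 56693912375296 = 793714773254144
14^26 = (14^13)^2 = 793714773254144^2 = 629983141281877223603213172736
14^52 = (14^26)^2 = 629983141281877223603213172736^2 = 396878758299381678483277913691857524931552116018231373725696

Result: 396878758299381678483277913691857524931552116018231373725696
Multiplications needed: 7 (7 lines after 14^1)

14^52 = 396878758299381678483277913691857524931552116018231373725696. Using exponentiation by squaring, this requires 7 multiplications. The key idea: if the exponent is even, square the half-power; if odd, multiply by the base once.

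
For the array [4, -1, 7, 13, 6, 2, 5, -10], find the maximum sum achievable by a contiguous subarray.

Using Kadane's algorithm on [4, -1, 7, 13, 6, 2, 5, -10]:

Scanning through the array:
Position 1 (value -1): max_ending_here = 3, max_so_far = 4
Position 2 (value 7): max_ending_here = 10, max_so_far = 10
Position 3 (value 13): max_ending_here = 23, max_so_far = 23
Position 4 (value 6): max_ending_here = 29, max_so_far = 29
Position 5 (value 2): max_ending_here = 31, max_so_far = 31
Position 6 (value 5): max_ending_here = 36, max_so_far = 36
Position 7 (value -10): max_ending_here = 26, max_so_far = 36

Maximum subarray: [4, -1, 7, 13, 6, 2, 5]
Maximum sum: 36

The maximum subarray is [4, -1, 7, 13, 6, 2, 5] with sum 36. This subarray runs from index 0 to index 6.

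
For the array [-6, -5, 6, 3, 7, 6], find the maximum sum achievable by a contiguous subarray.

Using Kadane's algorithm on [-6, -5, 6, 3, 7, 6]:

Scanning through the array:
Position 1 (value -5): max_ending_here = -5, max_so_far = -5
Position 2 (value 6): max_ending_here = 6, max_so_far = 6
Position 3 (value 3): max_ending_here = 9, max_so_far = 9
Position 4 (value 7): max_ending_here = 16, max_so_far = 16
Position 5 (value 6): max_ending_here = 22, max_so_far = 22

Maximum subarray: [6, 3, 7, 6]
Maximum sum: 22

The maximum subarray is [6, 3, 7, 6] with sum 22. This subarray runs from index 2 to index 5.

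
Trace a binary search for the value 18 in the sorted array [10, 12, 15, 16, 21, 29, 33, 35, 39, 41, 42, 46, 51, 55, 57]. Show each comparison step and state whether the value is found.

Binary search for 18 in [10, 12, 15, 16, 21, 29, 33, 35, 39, 41, 42, 46, 51, 55, 57]:

lo=0, hi=14, mid=7, arr[mid]=35 -> 35 > 18, search left half
lo=0, hi=6, mid=3, arr[mid]=16 -> 16 < 18, search right half
lo=4, hi=6, mid=5, arr[mid]=29 -> 29 > 18, search left half
lo=4, hi=4, mid=4, arr[mid]=21 -> 21 > 18, search left half
lo=4 > hi=3, target 18 not found

Binary search determines that 18 is not in the array after 4 comparisons. The search space was exhausted without finding the target.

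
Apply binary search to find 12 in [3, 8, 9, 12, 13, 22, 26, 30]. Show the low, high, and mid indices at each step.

Binary search for 12 in [3, 8, 9, 12, 13, 22, 26, 30]:

lo=0, hi=7, mid=3, arr[mid]=12 -> Found target at index 3!

Binary search finds 12 at index 3 after 1 comparisons. The search repeatedly halves the search space by comparing with the middle element.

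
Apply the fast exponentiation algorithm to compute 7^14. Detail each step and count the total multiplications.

Computing 7^14 by squaring (build up from 7^1; each line after the first costs one multiplication):

7^1 = 7
7^2 = (7^1)^2 = 7^2 = 49
7^3 = 7 * 7^2 = 7 * 49 = 343
7^6 = (7^3)^2 = 343^2 = 117649
7^7 = 7 * 7^6 = 7 * 117649 = 823543
7^14 = (7^7)^2 = 823543^2 = 678223072849

Result: 678223072849
Multiplications needed: 5 (5 lines after 7^1)

7^14 = 678223072849. Using exponentiation by squaring, this requires 5 multiplications. The key idea: if the exponent is even, square the half-power; if odd, multiply by the base once.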